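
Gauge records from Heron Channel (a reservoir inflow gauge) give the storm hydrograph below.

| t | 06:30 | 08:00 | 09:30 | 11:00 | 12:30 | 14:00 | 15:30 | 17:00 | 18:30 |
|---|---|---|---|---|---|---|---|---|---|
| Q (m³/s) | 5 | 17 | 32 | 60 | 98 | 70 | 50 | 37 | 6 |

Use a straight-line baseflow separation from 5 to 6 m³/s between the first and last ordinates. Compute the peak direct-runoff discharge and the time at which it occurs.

Subtracting baseflow gives direct-runoff ordinates: 0.00, 11.88, 26.75, 54.62, 92.50, 64.38, 44.25, 31.12, 0.00 m³/s.
The maximum is 92.50 m³/s, occurring at the reading for t = 12:30.

Q_p = 92.50 m³/s at t = 12:30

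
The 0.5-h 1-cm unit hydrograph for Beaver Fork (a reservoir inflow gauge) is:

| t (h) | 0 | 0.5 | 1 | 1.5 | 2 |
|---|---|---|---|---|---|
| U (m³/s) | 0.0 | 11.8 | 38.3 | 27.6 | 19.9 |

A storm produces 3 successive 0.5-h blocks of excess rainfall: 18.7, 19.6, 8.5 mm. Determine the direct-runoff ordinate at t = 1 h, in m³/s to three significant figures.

By discrete convolution, Q_j = Σ (P_i / 10 mm) · U_{j−i}.
At t = 1 h (j=2): Q = (18.7/10)·38.3 + (19.6/10)·11.8 + (8.5/10)·0.0 = 94.7 m³/s.

Q ≈ 94.7 m³/s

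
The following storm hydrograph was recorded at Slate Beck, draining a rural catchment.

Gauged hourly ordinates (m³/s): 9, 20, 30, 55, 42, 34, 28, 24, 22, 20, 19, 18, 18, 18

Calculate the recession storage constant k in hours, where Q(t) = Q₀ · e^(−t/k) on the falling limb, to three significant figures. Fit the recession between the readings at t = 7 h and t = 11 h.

On the falling limb, Q drops from 24 to 18 m³/s between t = 7 h and t = 11 h (Δt = 4 h).
k = −Δt / ln(Q₂/Q₁) = −4 / ln(18/24) = 13.9 h.

k ≈ 13.9 h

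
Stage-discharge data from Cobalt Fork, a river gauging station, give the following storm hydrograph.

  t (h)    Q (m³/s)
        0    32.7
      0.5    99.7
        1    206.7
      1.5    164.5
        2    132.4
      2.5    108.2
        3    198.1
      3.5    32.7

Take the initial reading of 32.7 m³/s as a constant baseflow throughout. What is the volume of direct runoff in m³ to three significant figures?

Direct-runoff ordinates (Q − Q_b): 0.0, 67.0, 174.0, 131.8, 99.7, 75.5, 165.4, 0.0 m³/s.
ΣQ_DR = 713.4 m³/s.
With Δt = 0.5 h = 1800 s, V = ΣQ_DR · Δt = 713.4 × 1800 = 1.28 × 10^6 m³.

V ≈ 1.28 × 10^6 m³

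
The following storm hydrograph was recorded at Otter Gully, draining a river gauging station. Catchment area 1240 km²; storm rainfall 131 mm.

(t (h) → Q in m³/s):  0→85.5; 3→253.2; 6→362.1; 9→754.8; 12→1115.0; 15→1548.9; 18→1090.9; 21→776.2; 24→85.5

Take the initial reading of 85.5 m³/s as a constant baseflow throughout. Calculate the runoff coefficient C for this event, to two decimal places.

C ≈ 0.35

ΣQ_DR = 5303 m³/s; V = ΣQ_DR·Δt = 5.727 × 10^7 m³.
Runoff depth d = V / A = 46.18 mm.
C = d / P = 46.18 / 131 = 0.35.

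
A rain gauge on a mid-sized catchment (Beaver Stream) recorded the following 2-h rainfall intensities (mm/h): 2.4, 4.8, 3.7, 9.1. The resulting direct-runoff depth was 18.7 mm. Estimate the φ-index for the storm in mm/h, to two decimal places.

Only the 3 blocks with intensity above φ contribute runoff: 4.8, 3.7, 9.1 mm/h.
Σ(I−φ)·Δt = d  ⇒  (4.8+3.7+9.1 − 3φ)·2 = 18.7
φ = (17.60 − 18.7/2) / 3 = 2.75 mm/h.

φ ≈ 2.75 mm/h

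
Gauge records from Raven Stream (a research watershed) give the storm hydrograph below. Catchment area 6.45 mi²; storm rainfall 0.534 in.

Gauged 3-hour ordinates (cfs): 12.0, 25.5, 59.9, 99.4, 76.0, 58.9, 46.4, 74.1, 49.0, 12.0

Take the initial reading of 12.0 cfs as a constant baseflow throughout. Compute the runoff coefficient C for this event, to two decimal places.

ΣQ_DR = 393.2 cfs; V = ΣQ_DR·Δt = 4.247 × 10^6 ft³.
Runoff depth d = V / A = 0.2834 in.
C = d / P = 0.2834 / 0.534 = 0.53.

C ≈ 0.53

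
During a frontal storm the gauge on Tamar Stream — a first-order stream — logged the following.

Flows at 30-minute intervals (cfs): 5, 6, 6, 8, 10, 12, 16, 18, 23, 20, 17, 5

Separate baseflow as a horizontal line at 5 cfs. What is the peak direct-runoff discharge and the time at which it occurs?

Subtracting baseflow gives direct-runoff ordinates: 0.0, 1.0, 1.0, 3.0, 5.0, 7.0, 11.0, 13.0, 18.0, 15.0, 12.0, 0.0 cfs.
The maximum is 18.0 cfs, occurring at the reading for t = 4 h.

Q_p = 18.0 cfs at t = 4 h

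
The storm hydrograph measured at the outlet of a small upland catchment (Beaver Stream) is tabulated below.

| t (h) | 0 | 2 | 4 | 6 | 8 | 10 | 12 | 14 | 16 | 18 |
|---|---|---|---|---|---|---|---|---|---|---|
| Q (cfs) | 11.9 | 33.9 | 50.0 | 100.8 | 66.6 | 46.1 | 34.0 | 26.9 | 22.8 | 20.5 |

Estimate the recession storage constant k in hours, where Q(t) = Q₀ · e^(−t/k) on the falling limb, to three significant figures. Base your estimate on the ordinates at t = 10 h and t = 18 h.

On the falling limb, Q drops from 46.1 to 20.5 cfs between t = 10 h and t = 18 h (Δt = 8 h).
k = −Δt / ln(Q₂/Q₁) = −8 / ln(20.5/46.1) = 9.87 h.

k ≈ 9.87 h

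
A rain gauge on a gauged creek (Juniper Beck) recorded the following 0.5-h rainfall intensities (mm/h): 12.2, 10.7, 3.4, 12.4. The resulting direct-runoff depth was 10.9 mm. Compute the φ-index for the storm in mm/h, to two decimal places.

φ ≈ 4.50 mm/h

Only the 3 blocks with intensity above φ contribute runoff: 12.2, 10.7, 12.4 mm/h.
Σ(I−φ)·Δt = d  ⇒  (12.2+10.7+12.4 − 3φ)·0.5 = 10.9
φ = (35.30 − 10.9/0.5) / 3 = 4.50 mm/h.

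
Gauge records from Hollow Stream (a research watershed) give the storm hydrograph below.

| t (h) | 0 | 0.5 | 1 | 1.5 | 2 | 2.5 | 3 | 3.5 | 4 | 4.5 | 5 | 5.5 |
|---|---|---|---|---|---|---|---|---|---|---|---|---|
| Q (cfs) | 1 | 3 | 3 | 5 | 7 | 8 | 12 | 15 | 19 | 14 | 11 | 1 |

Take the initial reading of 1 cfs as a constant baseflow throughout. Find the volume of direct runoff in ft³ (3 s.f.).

V ≈ 1.57 × 10^5 ft³

Direct-runoff ordinates (Q − Q_b): 0.0, 2.0, 2.0, 4.0, 6.0, 7.0, 11.0, 14.0, 18.0, 13.0, 10.0, 0.0 cfs.
ΣQ_DR = 87.00 cfs.
With Δt = 0.5 h = 1800 s, V = ΣQ_DR · Δt = 87.00 × 1800 = 1.57 × 10^5 ft³.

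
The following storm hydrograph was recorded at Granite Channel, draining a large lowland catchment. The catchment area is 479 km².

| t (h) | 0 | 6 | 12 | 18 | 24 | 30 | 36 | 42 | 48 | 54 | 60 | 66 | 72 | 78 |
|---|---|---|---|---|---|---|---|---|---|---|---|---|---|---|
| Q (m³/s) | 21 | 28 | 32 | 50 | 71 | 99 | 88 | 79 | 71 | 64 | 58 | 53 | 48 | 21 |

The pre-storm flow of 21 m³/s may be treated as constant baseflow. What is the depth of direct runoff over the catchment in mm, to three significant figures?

d ≈ 22.1 mm

Direct runoff: 0.0, 7.0, 11.0, 29.0, 50.0, 78.0, 67.0, 58.0, 50.0, 43.0, 37.0, 32.0, 27.0, 0.0 m³/s; ΣQ_DR = 489.0 m³/s.
V = ΣQ_DR · Δt = 489.0 × 21600 s = 1.056 × 10^7 m³.
Over A = 479 km², depth = V / A = 22.1 mm.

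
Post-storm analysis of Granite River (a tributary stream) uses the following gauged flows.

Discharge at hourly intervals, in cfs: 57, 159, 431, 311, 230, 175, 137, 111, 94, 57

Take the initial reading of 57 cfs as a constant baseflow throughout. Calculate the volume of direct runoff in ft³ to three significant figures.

Direct-runoff ordinates (Q − Q_b): 0.0, 102.0, 374.0, 254.0, 173.0, 118.0, 80.0, 54.0, 37.0, 0.0 cfs.
ΣQ_DR = 1192 cfs.
With Δt = 1 h = 3600 s, V = ΣQ_DR · Δt = 1192 × 3600 = 4.29 × 10^6 ft³.

V ≈ 4.29 × 10^6 ft³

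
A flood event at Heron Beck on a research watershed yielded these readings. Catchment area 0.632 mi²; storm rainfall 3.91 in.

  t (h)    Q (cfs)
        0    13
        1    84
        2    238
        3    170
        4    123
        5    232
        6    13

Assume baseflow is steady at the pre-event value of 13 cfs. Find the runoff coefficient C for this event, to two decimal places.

C ≈ 0.49

ΣQ_DR = 782.0 cfs; V = ΣQ_DR·Δt = 2.815 × 10^6 ft³.
Runoff depth d = V / A = 1.917 in.
C = d / P = 1.917 / 3.91 = 0.49.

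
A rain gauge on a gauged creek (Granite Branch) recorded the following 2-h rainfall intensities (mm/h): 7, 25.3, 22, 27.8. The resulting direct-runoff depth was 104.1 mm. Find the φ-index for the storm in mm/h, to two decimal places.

Only the 3 blocks with intensity above φ contribute runoff: 25.3, 22, 27.8 mm/h.
Σ(I−φ)·Δt = d  ⇒  (25.3+22+27.8 − 3φ)·2 = 104.1
φ = (75.10 − 104.1/2) / 3 = 7.68 mm/h.

φ ≈ 7.68 mm/h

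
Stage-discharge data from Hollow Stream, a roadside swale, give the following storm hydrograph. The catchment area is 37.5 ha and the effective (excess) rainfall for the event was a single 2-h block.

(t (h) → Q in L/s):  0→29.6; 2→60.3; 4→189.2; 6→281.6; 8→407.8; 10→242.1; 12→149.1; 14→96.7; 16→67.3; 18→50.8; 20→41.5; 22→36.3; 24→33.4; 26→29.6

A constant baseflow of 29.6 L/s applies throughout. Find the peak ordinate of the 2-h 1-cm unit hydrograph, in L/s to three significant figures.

U_p ≈ 151 L/s

Direct runoff: 0.0, 30.7, 159.6, 252.0, 378.2, 212.5, 119.5, 67.1, 37.7, 21.2, 11.9, 6.7, 3.8, 0.0 L/s; ΣQ_DR = 1301 L/s, peak = 378.2 L/s.
Runoff depth d = ΣQ_DR·Δt / A = 1301 × 7200 / (37.5 ha) = 24.98 mm.
The 1-cm UH is the DRH scaled by (10 mm)/d, so U_p = 378.2 × 10/24.98 = 151 L/s.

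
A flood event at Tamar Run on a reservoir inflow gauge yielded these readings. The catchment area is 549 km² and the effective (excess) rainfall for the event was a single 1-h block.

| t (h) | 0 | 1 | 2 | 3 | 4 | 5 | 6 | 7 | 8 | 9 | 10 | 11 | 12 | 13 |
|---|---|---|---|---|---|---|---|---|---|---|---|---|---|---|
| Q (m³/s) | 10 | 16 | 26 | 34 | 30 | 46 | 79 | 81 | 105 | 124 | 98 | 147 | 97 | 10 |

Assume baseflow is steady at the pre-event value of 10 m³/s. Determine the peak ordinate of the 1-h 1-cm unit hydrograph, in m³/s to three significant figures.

Direct runoff: 0.0, 6.0, 16.0, 24.0, 20.0, 36.0, 69.0, 71.0, 95.0, 114.0, 88.0, 137.0, 87.0, 0.0 m³/s; ΣQ_DR = 763.0 m³/s, peak = 137.0 m³/s.
Runoff depth d = ΣQ_DR·Δt / A = 763.0 × 3600 / (549 km²) = 5.003 mm.
The 1-cm UH is the DRH scaled by (10 mm)/d, so U_p = 137.0 × 10/5.003 = 274 m³/s.

U_p ≈ 274 m³/s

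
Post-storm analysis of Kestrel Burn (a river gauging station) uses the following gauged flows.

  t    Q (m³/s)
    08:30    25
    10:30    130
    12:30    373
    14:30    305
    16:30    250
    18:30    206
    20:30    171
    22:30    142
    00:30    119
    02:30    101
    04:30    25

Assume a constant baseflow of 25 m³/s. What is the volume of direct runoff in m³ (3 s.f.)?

V ≈ 1.13 × 10^7 m³

Direct-runoff ordinates (Q − Q_b): 0.0, 105.0, 348.0, 280.0, 225.0, 181.0, 146.0, 117.0, 94.0, 76.0, 0.0 m³/s.
ΣQ_DR = 1572 m³/s.
With Δt = 2 h = 7200 s, V = ΣQ_DR · Δt = 1572 × 7200 = 1.13 × 10^7 m³.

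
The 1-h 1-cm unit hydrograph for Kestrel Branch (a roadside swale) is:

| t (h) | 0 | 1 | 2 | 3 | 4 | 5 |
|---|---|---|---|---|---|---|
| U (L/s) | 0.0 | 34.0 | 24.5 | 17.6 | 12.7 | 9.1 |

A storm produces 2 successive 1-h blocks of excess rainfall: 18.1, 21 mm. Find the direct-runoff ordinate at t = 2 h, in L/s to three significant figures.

Q ≈ 116 L/s

By discrete convolution, Q_j = Σ (P_i / 10 mm) · U_{j−i}.
At t = 2 h (j=2): Q = (18.1/10)·24.5 + (21/10)·34.0 = 116 L/s.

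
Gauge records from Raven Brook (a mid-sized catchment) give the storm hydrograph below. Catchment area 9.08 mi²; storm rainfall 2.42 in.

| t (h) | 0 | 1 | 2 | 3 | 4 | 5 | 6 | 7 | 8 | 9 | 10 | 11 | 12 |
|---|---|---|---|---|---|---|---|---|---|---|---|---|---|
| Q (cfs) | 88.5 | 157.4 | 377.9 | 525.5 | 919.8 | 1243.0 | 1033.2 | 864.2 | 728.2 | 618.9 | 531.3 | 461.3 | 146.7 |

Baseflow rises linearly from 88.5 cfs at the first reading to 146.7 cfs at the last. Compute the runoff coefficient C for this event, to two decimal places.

ΣQ_DR = 6167 cfs; V = ΣQ_DR·Δt = 2.220 × 10^7 ft³.
Runoff depth d = V / A = 1.052 in.
C = d / P = 1.052 / 2.42 = 0.43.

C ≈ 0.43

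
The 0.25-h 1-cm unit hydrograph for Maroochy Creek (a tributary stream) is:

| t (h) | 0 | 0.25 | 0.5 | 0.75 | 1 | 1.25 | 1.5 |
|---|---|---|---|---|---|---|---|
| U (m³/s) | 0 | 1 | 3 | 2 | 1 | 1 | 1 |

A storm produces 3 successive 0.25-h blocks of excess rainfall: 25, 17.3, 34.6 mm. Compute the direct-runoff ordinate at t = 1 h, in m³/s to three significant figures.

Q ≈ 16.3 m³/s

By discrete convolution, Q_j = Σ (P_i / 10 mm) · U_{j−i}.
At t = 1 h (j=4): Q = (25/10)·1 + (17.3/10)·2 + (34.6/10)·3 = 16.3 m³/s.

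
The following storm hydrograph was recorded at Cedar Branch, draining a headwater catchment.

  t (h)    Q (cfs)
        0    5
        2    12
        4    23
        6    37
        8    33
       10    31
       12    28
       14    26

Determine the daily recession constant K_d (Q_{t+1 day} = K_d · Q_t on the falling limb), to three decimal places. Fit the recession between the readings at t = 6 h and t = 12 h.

K_d ≈ 0.328

Between t = 6 h and t = 12 h the flow falls from 37 to 28 cfs over 3×2 h = 6 h.
Per-interval ratio K = (28/37)^(1/3) = 0.9113; K_d = K^(24/2) = 0.328.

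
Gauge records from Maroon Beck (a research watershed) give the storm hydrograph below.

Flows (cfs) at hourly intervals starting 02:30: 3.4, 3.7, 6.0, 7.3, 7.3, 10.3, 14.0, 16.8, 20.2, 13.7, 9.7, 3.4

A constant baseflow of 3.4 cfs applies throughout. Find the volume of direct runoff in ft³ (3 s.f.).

Direct-runoff ordinates (Q − Q_b): 0.0, 0.3, 2.6, 3.9, 3.9, 6.9, 10.6, 13.4, 16.8, 10.3, 6.3, 0.0 cfs.
ΣQ_DR = 75.00 cfs.
With Δt = 1 h = 3600 s, V = ΣQ_DR · Δt = 75.00 × 3600 = 2.70 × 10^5 ft³.

V ≈ 2.70 × 10^5 ft³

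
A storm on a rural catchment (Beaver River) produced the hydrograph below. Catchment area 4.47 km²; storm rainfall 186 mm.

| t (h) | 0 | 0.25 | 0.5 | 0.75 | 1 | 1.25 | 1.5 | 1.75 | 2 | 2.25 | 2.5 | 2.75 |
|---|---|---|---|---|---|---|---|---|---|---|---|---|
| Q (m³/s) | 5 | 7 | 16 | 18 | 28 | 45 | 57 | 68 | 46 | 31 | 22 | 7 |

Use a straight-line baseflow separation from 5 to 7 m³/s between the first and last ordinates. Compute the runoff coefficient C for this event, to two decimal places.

C ≈ 0.30

ΣQ_DR = 278.0 m³/s; V = ΣQ_DR·Δt = 2.502 × 10^5 m³.
Runoff depth d = V / A = 55.97 mm.
C = d / P = 55.97 / 186 = 0.30.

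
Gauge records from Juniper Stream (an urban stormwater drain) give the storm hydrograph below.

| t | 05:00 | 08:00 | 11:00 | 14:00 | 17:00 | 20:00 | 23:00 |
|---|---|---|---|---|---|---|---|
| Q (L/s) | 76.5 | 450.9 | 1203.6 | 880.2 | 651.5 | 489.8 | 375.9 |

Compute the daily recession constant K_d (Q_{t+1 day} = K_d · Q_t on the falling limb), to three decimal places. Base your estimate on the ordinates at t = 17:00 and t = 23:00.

Between t = 17:00 and t = 23:00 the flow falls from 651.5 to 375.9 L/s over 2×3 h = 6 h.
Per-interval ratio K = (375.9/651.5)^(1/2) = 0.7596; K_d = K^(24/3) = 0.111.

K_d ≈ 0.111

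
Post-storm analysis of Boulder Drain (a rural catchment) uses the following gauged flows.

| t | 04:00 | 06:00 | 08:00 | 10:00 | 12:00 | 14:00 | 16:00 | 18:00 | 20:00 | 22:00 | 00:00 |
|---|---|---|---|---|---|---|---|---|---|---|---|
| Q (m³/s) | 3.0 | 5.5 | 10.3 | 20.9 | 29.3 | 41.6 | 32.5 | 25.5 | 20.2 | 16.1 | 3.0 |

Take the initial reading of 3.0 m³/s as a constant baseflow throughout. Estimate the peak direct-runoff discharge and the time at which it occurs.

Q_p = 38.6 m³/s at t = 14:00

Subtracting baseflow gives direct-runoff ordinates: 0.0, 2.5, 7.3, 17.9, 26.3, 38.6, 29.5, 22.5, 17.2, 13.1, 0.0 m³/s.
The maximum is 38.6 m³/s, occurring at the reading for t = 14:00.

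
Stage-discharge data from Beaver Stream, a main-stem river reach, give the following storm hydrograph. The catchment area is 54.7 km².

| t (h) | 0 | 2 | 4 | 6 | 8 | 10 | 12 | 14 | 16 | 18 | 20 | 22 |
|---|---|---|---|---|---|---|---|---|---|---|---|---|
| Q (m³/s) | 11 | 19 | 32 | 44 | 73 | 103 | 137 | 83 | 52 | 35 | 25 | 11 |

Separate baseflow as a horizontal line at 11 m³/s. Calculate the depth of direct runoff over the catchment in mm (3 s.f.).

Direct runoff: 0.0, 8.0, 21.0, 33.0, 62.0, 92.0, 126.0, 72.0, 41.0, 24.0, 14.0, 0.0 m³/s; ΣQ_DR = 493.0 m³/s.
V = ΣQ_DR · Δt = 493.0 × 7200 s = 3.550 × 10^6 m³.
Over A = 54.7 km², depth = V / A = 64.9 mm.

d ≈ 64.9 mm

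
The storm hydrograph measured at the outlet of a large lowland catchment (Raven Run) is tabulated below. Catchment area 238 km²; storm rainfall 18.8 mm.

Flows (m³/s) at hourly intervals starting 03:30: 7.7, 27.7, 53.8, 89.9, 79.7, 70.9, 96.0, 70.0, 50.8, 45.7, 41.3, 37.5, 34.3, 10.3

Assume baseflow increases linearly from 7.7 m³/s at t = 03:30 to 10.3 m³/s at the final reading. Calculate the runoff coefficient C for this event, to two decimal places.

ΣQ_DR = 589.6 m³/s; V = ΣQ_DR·Δt = 2.123 × 10^6 m³.
Runoff depth d = V / A = 8.918 mm.
C = d / P = 8.918 / 18.8 = 0.47.

C ≈ 0.47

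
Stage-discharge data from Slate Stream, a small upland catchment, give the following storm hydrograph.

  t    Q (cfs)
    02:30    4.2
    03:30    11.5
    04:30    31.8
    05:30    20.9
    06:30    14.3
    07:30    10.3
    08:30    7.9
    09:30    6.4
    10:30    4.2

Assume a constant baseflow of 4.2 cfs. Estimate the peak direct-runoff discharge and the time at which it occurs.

Q_p = 27.6 cfs at t = 04:30

Subtracting baseflow gives direct-runoff ordinates: 0.0, 7.3, 27.6, 16.7, 10.1, 6.1, 3.7, 2.2, 0.0 cfs.
The maximum is 27.6 cfs, occurring at the reading for t = 04:30.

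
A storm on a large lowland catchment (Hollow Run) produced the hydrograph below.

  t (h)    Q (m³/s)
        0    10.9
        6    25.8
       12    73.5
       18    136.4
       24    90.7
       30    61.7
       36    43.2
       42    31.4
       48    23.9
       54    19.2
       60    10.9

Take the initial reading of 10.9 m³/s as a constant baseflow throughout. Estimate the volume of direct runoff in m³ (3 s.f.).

V ≈ 8.81 × 10^6 m³

Direct-runoff ordinates (Q − Q_b): 0.0, 14.9, 62.6, 125.5, 79.8, 50.8, 32.3, 20.5, 13.0, 8.3, 0.0 m³/s.
ΣQ_DR = 407.7 m³/s.
With Δt = 6 h = 21600 s, V = ΣQ_DR · Δt = 407.7 × 21600 = 8.81 × 10^6 m³.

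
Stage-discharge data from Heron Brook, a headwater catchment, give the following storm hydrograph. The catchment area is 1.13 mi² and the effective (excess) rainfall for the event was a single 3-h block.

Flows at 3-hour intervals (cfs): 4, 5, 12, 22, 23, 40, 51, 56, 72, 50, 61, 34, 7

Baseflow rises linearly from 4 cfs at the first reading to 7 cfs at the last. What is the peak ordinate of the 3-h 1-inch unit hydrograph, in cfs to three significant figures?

U_p ≈ 43.9 cfs

Direct runoff: 0.00, 0.75, 7.50, 17.25, 18.00, 34.75, 45.50, 50.25, 66.00, 43.75, 54.50, 27.25, 0.00 cfs; ΣQ_DR = 365.5 cfs, peak = 66.00 cfs.
Runoff depth d = ΣQ_DR·Δt / A = 365.5 × 10800 / (1.13 mi²) = 1.504 in.
The 1-inch UH is the DRH scaled by (1 in)/d, so U_p = 66.00 × 1/1.504 = 43.9 cfs.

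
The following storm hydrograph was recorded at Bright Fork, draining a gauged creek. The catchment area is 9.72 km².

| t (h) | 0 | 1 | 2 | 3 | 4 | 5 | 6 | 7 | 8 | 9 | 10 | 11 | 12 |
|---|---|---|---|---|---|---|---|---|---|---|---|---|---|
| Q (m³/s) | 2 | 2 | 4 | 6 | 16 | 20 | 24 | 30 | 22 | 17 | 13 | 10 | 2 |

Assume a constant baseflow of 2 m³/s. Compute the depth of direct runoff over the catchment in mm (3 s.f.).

d ≈ 52.6 mm

Direct runoff: 0.0, 0.0, 2.0, 4.0, 14.0, 18.0, 22.0, 28.0, 20.0, 15.0, 11.0, 8.0, 0.0 m³/s; ΣQ_DR = 142.0 m³/s.
V = ΣQ_DR · Δt = 142.0 × 3600 s = 5.112 × 10^5 m³.
Over A = 9.72 km², depth = V / A = 52.6 mm.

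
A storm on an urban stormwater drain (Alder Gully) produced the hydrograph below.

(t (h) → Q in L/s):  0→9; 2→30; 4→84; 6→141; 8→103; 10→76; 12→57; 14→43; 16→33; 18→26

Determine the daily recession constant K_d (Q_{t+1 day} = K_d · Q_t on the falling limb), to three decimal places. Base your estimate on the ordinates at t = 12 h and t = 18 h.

K_d ≈ 0.043

Between t = 12 h and t = 18 h the flow falls from 57 to 26 L/s over 3×2 h = 6 h.
Per-interval ratio K = (26/57)^(1/3) = 0.7698; K_d = K^(24/2) = 0.043.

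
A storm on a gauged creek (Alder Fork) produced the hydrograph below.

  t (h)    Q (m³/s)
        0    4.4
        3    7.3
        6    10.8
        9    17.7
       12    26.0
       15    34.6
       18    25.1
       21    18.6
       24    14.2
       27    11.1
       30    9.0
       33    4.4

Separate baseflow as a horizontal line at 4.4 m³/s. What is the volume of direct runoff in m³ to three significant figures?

Direct-runoff ordinates (Q − Q_b): 0.0, 2.9, 6.4, 13.3, 21.6, 30.2, 20.7, 14.2, 9.8, 6.7, 4.6, 0.0 m³/s.
ΣQ_DR = 130.4 m³/s.
With Δt = 3 h = 10800 s, V = ΣQ_DR · Δt = 130.4 × 10800 = 1.41 × 10^6 m³.

V ≈ 1.41 × 10^6 m³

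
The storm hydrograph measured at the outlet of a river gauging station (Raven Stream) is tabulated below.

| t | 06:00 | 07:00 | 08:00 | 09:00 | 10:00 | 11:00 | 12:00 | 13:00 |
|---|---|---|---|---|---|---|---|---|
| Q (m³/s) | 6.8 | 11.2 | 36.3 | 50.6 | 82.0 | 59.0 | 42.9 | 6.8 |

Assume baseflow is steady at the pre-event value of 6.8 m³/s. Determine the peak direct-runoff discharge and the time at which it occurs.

Subtracting baseflow gives direct-runoff ordinates: 0.0, 4.4, 29.5, 43.8, 75.2, 52.2, 36.1, 0.0 m³/s.
The maximum is 75.2 m³/s, occurring at the reading for t = 10:00.

Q_p = 75.2 m³/s at t = 10:00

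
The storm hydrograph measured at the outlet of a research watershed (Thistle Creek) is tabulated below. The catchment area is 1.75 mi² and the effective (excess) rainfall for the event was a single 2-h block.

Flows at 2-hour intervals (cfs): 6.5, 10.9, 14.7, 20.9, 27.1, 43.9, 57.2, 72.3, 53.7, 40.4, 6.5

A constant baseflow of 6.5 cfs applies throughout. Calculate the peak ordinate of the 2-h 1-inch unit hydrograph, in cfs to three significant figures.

Direct runoff: 0.0, 4.4, 8.2, 14.4, 20.6, 37.4, 50.7, 65.8, 47.2, 33.9, 0.0 cfs; ΣQ_DR = 282.6 cfs, peak = 65.8 cfs.
Runoff depth d = ΣQ_DR·Δt / A = 282.6 × 7200 / (1.75 mi²) = 0.5005 in.
The 1-inch UH is the DRH scaled by (1 in)/d, so U_p = 65.8 × 1/0.5005 = 131 cfs.

U_p ≈ 131 cfs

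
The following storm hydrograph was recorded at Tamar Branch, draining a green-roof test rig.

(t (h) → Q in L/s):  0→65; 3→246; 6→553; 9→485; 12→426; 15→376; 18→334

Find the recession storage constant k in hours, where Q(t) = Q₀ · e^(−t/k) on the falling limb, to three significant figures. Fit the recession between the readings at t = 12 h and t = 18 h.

k ≈ 24.7 h

On the falling limb, Q drops from 426 to 334 L/s between t = 12 h and t = 18 h (Δt = 6 h).
k = −Δt / ln(Q₂/Q₁) = −6 / ln(334/426) = 24.7 h.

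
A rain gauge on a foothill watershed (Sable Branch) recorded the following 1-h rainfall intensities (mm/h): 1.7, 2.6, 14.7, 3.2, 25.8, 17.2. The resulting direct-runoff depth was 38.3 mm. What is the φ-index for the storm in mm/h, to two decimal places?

Only the 3 blocks with intensity above φ contribute runoff: 14.7, 25.8, 17.2 mm/h.
Σ(I−φ)·Δt = d  ⇒  (14.7+25.8+17.2 − 3φ)·1 = 38.3
φ = (57.70 − 38.3/1) / 3 = 6.47 mm/h.

φ ≈ 6.47 mm/h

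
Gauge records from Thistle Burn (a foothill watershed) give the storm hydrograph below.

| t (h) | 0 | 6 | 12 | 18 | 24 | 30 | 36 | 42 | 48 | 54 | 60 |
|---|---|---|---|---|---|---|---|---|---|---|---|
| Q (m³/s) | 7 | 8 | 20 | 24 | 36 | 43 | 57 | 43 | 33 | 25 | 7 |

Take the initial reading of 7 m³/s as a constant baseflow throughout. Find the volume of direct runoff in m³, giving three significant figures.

V ≈ 4.88 × 10^6 m³

Direct-runoff ordinates (Q − Q_b): 0.0, 1.0, 13.0, 17.0, 29.0, 36.0, 50.0, 36.0, 26.0, 18.0, 0.0 m³/s.
ΣQ_DR = 226.0 m³/s.
With Δt = 6 h = 21600 s, V = ΣQ_DR · Δt = 226.0 × 21600 = 4.88 × 10^6 m³.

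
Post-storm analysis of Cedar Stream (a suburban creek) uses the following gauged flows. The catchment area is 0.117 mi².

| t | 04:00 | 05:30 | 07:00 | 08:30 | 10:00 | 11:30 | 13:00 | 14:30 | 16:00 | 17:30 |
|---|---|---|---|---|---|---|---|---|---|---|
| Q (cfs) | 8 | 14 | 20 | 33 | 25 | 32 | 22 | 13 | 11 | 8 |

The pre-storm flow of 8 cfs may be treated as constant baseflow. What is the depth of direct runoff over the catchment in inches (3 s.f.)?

d ≈ 2.11 in

Direct runoff: 0.0, 6.0, 12.0, 25.0, 17.0, 24.0, 14.0, 5.0, 3.0, 0.0 cfs; ΣQ_DR = 106.0 cfs.
V = ΣQ_DR · Δt = 106.0 × 5400 s = 5.724 × 10^5 ft³.
Over A = 0.117 mi², depth = V / A = 2.11 in.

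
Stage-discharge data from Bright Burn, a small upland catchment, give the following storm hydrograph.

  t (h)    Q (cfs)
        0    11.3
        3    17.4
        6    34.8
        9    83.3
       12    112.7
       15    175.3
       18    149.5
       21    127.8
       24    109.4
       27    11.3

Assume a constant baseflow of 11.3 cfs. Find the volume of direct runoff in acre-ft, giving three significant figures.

V ≈ 178 acre-ft

Direct-runoff ordinates (Q − Q_b): 0.0, 6.1, 23.5, 72.0, 101.4, 164.0, 138.2, 116.5, 98.1, 0.0 cfs.
ΣQ_DR = 719.8 cfs.
With Δt = 3 h = 10800 s, V = ΣQ_DR · Δt = 719.8 × 10800 = 7.77 × 10^6 ft³ = 178 acre-ft.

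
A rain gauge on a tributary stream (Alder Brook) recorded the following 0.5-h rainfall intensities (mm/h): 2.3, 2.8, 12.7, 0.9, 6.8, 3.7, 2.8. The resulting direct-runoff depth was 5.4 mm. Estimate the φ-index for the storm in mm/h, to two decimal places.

φ ≈ 4.35 mm/h

Only the 2 blocks with intensity above φ contribute runoff: 12.7, 6.8 mm/h.
Σ(I−φ)·Δt = d  ⇒  (12.7+6.8 − 2φ)·0.5 = 5.4
φ = (19.50 − 5.4/0.5) / 2 = 4.35 mm/h.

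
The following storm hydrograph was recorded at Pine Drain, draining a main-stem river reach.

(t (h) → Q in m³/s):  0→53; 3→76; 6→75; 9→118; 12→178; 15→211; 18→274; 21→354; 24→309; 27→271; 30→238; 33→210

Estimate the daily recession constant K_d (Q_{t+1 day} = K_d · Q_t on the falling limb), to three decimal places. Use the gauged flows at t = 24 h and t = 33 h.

Between t = 24 h and t = 33 h the flow falls from 309 to 210 m³/s over 3×3 h = 9 h.
Per-interval ratio K = (210/309)^(1/3) = 0.8792; K_d = K^(24/3) = 0.357.

K_d ≈ 0.357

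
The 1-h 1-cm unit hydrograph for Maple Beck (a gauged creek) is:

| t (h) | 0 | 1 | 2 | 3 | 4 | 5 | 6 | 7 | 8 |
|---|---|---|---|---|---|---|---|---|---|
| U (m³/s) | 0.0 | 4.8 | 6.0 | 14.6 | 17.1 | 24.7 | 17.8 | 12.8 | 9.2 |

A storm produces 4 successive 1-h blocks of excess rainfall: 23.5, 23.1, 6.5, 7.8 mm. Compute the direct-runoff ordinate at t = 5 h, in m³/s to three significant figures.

By discrete convolution, Q_j = Σ (P_i / 10 mm) · U_{j−i}.
At t = 5 h (j=5): Q = (23.5/10)·24.7 + (23.1/10)·17.1 + (6.5/10)·14.6 + (7.8/10)·6.0 = 112 m³/s.

Q ≈ 112 m³/s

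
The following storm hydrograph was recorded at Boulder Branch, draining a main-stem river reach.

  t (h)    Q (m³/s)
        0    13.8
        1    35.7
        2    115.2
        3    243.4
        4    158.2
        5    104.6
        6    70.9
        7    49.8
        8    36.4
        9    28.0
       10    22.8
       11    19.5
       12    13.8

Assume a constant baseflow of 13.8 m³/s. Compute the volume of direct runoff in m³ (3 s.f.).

V ≈ 2.64 × 10^6 m³

Direct-runoff ordinates (Q − Q_b): 0.0, 21.9, 101.4, 229.6, 144.4, 90.8, 57.1, 36.0, 22.6, 14.2, 9.0, 5.7, 0.0 m³/s.
ΣQ_DR = 732.7 m³/s.
With Δt = 1 h = 3600 s, V = ΣQ_DR · Δt = 732.7 × 3600 = 2.64 × 10^6 m³.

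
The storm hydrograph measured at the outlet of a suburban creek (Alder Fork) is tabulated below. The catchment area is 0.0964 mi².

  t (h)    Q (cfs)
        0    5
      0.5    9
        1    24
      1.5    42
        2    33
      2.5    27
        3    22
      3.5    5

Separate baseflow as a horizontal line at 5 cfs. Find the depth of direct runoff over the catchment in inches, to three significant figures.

d ≈ 1.02 in

Direct runoff: 0.0, 4.0, 19.0, 37.0, 28.0, 22.0, 17.0, 0.0 cfs; ΣQ_DR = 127.0 cfs.
V = ΣQ_DR · Δt = 127.0 × 1800 s = 2.286 × 10^5 ft³.
Over A = 0.0964 mi², depth = V / A = 1.02 in.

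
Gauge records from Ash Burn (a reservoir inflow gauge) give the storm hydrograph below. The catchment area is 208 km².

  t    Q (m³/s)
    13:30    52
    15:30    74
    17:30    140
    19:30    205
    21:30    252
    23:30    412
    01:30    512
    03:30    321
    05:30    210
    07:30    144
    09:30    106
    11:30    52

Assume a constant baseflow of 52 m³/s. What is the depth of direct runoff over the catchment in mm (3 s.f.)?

d ≈ 64.2 mm

Direct runoff: 0.0, 22.0, 88.0, 153.0, 200.0, 360.0, 460.0, 269.0, 158.0, 92.0, 54.0, 0.0 m³/s; ΣQ_DR = 1856 m³/s.
V = ΣQ_DR · Δt = 1856 × 7200 s = 1.336 × 10^7 m³.
Over A = 208 km², depth = V / A = 64.2 mm.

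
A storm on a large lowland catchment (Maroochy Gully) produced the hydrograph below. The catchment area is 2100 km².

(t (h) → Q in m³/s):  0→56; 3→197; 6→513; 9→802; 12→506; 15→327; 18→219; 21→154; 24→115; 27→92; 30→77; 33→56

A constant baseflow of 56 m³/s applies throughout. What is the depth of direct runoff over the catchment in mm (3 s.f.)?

d ≈ 12.6 mm

Direct runoff: 0.0, 141.0, 457.0, 746.0, 450.0, 271.0, 163.0, 98.0, 59.0, 36.0, 21.0, 0.0 m³/s; ΣQ_DR = 2442 m³/s.
V = ΣQ_DR · Δt = 2442 × 10800 s = 2.637 × 10^7 m³.
Over A = 2100 km², depth = V / A = 12.6 mm.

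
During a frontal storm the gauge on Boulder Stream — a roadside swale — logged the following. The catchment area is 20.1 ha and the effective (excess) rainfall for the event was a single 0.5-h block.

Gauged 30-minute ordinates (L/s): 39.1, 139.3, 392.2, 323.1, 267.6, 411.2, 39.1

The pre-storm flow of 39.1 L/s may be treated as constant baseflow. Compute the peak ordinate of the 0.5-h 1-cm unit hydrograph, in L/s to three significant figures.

U_p ≈ 311 L/s

Direct runoff: 0.0, 100.2, 353.1, 284.0, 228.5, 372.1, 0.0 L/s; ΣQ_DR = 1338 L/s, peak = 372.1 L/s.
Runoff depth d = ΣQ_DR·Δt / A = 1338 × 1800 / (20.1 ha) = 11.98 mm.
The 1-cm UH is the DRH scaled by (10 mm)/d, so U_p = 372.1 × 10/11.98 = 311 L/s.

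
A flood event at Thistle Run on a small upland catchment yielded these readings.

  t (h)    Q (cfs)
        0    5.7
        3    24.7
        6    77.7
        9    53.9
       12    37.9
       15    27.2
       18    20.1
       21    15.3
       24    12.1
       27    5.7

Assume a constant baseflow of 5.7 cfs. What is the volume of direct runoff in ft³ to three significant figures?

Direct-runoff ordinates (Q − Q_b): 0.0, 19.0, 72.0, 48.2, 32.2, 21.5, 14.4, 9.6, 6.4, 0.0 cfs.
ΣQ_DR = 223.3 cfs.
With Δt = 3 h = 10800 s, V = ΣQ_DR · Δt = 223.3 × 10800 = 2.41 × 10^6 ft³.

V ≈ 2.41 × 10^6 ft³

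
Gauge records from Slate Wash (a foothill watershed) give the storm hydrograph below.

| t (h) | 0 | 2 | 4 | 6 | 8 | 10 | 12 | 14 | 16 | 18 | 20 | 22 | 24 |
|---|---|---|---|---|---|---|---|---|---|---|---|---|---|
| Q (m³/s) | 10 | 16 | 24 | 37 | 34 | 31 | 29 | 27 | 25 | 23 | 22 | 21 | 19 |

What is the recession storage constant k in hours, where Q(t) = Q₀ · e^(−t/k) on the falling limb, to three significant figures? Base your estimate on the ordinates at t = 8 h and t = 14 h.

k ≈ 26.0 h

On the falling limb, Q drops from 34 to 27 m³/s between t = 8 h and t = 14 h (Δt = 6 h).
k = −Δt / ln(Q₂/Q₁) = −6 / ln(27/34) = 26.0 h.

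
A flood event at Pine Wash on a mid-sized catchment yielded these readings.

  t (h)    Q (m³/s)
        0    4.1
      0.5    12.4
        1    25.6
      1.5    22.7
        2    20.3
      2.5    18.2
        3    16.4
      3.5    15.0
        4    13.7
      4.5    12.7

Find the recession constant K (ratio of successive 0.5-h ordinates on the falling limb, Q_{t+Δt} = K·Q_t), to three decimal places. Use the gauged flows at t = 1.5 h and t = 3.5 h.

K ≈ 0.902

Using the recession-limb readings at t = 1.5 h and t = 3.5 h: Q falls from 22.7 to 15.0 m³/s over 4 intervals.
K = (Q₂/Q₁)^(1/4) = (15.0/22.7)^(1/4) = 0.902.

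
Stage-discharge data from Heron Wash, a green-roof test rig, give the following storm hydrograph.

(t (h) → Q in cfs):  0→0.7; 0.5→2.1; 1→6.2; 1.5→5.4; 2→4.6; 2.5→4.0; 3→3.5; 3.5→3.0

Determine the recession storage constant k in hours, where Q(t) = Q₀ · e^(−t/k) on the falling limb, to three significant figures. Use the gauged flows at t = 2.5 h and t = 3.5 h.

On the falling limb, Q drops from 4.0 to 3.0 cfs between t = 2.5 h and t = 3.5 h (Δt = 1 h).
k = −Δt / ln(Q₂/Q₁) = −1 / ln(3.0/4.0) = 3.48 h.

k ≈ 3.48 h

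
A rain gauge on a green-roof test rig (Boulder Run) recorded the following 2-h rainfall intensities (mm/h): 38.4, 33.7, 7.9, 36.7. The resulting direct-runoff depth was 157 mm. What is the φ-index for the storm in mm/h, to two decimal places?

φ ≈ 10.10 mm/h

Only the 3 blocks with intensity above φ contribute runoff: 38.4, 33.7, 36.7 mm/h.
Σ(I−φ)·Δt = d  ⇒  (38.4+33.7+36.7 − 3φ)·2 = 157
φ = (108.8 − 157/2) / 3 = 10.10 mm/h.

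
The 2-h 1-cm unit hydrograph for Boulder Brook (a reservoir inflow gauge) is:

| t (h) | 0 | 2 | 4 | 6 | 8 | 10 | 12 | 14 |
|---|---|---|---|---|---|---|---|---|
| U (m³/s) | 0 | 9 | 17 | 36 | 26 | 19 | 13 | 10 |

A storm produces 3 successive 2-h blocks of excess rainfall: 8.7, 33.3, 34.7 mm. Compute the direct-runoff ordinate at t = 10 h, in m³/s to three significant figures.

Q ≈ 228 m³/s

By discrete convolution, Q_j = Σ (P_i / 10 mm) · U_{j−i}.
At t = 10 h (j=5): Q = (8.7/10)·19 + (33.3/10)·26 + (34.7/10)·36 = 228 m³/s.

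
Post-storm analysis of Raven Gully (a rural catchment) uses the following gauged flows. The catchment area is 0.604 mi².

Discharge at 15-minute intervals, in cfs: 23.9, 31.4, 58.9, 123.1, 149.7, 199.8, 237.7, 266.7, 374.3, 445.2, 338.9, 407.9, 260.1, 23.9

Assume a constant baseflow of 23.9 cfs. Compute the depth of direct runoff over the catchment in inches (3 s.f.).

d ≈ 1.67 in

Direct runoff: 0.0, 7.5, 35.0, 99.2, 125.8, 175.9, 213.8, 242.8, 350.4, 421.3, 315.0, 384.0, 236.2, 0.0 cfs; ΣQ_DR = 2607 cfs.
V = ΣQ_DR · Δt = 2607 × 900 s = 2.346 × 10^6 ft³.
Over A = 0.604 mi², depth = V / A = 1.67 in.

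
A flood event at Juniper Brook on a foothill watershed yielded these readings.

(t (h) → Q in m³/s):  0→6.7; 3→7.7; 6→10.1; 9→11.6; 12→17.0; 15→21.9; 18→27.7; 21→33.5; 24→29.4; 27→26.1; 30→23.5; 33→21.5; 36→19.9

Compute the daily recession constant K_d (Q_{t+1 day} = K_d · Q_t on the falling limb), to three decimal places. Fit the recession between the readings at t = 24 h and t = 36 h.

Between t = 24 h and t = 36 h the flow falls from 29.4 to 19.9 m³/s over 4×3 h = 12 h.
Per-interval ratio K = (19.9/29.4)^(1/4) = 0.9070; K_d = K^(24/3) = 0.458.

K_d ≈ 0.458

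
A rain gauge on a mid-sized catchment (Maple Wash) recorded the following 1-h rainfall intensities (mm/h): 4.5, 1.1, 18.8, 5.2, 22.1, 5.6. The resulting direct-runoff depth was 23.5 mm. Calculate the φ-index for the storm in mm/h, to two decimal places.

φ ≈ 8.70 mm/h

Only the 2 blocks with intensity above φ contribute runoff: 18.8, 22.1 mm/h.
Σ(I−φ)·Δt = d  ⇒  (18.8+22.1 − 2φ)·1 = 23.5
φ = (40.90 − 23.5/1) / 2 = 8.70 mm/h.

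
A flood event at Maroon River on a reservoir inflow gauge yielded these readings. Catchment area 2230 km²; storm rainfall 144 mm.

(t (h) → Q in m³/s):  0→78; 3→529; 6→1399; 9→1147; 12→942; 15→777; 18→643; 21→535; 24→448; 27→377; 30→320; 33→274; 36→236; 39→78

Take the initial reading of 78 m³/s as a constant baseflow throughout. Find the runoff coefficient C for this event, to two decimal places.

ΣQ_DR = 6691 m³/s; V = ΣQ_DR·Δt = 7.226 × 10^7 m³.
Runoff depth d = V / A = 32.40 mm.
C = d / P = 32.40 / 144 = 0.23.

C ≈ 0.23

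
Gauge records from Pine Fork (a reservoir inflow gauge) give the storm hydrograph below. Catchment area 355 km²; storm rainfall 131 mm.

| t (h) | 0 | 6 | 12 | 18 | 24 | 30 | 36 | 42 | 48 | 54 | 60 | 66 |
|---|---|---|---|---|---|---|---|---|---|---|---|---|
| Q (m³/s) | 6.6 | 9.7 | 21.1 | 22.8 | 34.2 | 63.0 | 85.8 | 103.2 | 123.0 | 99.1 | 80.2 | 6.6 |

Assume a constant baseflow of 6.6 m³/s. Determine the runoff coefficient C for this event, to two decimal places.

ΣQ_DR = 576.1 m³/s; V = ΣQ_DR·Δt = 1.244 × 10^7 m³.
Runoff depth d = V / A = 35.05 mm.
C = d / P = 35.05 / 131 = 0.27.

C ≈ 0.27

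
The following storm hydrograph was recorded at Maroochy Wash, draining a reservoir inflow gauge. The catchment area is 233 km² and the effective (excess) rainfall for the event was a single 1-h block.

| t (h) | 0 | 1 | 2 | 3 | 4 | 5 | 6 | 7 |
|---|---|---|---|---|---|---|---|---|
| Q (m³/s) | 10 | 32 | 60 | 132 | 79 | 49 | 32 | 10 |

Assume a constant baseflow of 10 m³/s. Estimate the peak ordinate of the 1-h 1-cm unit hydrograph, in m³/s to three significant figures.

Direct runoff: 0.0, 22.0, 50.0, 122.0, 69.0, 39.0, 22.0, 0.0 m³/s; ΣQ_DR = 324.0 m³/s, peak = 122.0 m³/s.
Runoff depth d = ΣQ_DR·Δt / A = 324.0 × 3600 / (233 km²) = 5.006 mm.
The 1-cm UH is the DRH scaled by (10 mm)/d, so U_p = 122.0 × 10/5.006 = 244 m³/s.

U_p ≈ 244 m³/s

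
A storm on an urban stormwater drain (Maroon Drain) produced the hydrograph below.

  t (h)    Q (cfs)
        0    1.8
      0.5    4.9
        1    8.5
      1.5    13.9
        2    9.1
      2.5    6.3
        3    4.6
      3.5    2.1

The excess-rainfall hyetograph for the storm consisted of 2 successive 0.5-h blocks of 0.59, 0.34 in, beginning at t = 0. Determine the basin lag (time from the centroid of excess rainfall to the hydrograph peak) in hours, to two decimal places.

t_L ≈ 1.07 h

Centroid of excess rainfall: t_c = Σ P_i·t̄_i / ΣP_i = 0.4328 h (block centres at 0.25, 0.75 h).
Hydrograph peak occurs at t = 1.5 h, so basin lag t_L = 1.5 − 0.4328 = 1.07 h.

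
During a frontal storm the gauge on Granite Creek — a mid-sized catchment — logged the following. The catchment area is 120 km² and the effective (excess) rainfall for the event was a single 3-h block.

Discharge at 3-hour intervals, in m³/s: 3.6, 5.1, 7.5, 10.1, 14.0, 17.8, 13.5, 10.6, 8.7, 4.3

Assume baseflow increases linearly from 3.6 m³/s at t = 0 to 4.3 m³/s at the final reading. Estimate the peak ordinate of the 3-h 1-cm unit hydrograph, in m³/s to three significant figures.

Direct runoff: 0.00, 1.42, 3.74, 6.27, 10.09, 13.81, 9.43, 6.46, 4.48, 0.00 m³/s; ΣQ_DR = 55.70 m³/s, peak = 13.81 m³/s.
Runoff depth d = ΣQ_DR·Δt / A = 55.70 × 10800 / (120 km²) = 5.013 mm.
The 1-cm UH is the DRH scaled by (10 mm)/d, so U_p = 13.81 × 10/5.013 = 27.6 m³/s.

U_p ≈ 27.6 m³/s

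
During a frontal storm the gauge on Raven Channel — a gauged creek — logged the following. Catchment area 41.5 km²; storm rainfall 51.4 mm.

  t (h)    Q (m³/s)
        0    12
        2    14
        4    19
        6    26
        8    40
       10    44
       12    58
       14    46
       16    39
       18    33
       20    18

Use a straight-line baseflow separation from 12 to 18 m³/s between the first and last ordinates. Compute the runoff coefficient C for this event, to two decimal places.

C ≈ 0.62

ΣQ_DR = 184.0 m³/s; V = ΣQ_DR·Δt = 1.325 × 10^6 m³.
Runoff depth d = V / A = 31.92 mm.
C = d / P = 31.92 / 51.4 = 0.62.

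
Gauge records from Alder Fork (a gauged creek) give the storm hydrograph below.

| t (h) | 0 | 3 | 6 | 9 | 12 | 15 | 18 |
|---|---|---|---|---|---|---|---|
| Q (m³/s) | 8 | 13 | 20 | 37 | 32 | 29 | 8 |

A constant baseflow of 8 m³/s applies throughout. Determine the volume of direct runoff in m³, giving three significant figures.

Direct-runoff ordinates (Q − Q_b): 0.0, 5.0, 12.0, 29.0, 24.0, 21.0, 0.0 m³/s.
ΣQ_DR = 91.00 m³/s.
With Δt = 3 h = 10800 s, V = ΣQ_DR · Δt = 91.00 × 10800 = 9.83 × 10^5 m³.

V ≈ 9.83 × 10^5 m³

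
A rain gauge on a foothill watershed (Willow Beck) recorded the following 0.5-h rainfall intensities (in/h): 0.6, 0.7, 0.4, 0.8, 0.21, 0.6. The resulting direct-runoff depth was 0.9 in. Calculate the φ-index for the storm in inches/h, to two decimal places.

Only the 5 blocks with intensity above φ contribute runoff: 0.6, 0.7, 0.4, 0.8, 0.6 in/h.
Σ(I−φ)·Δt = d  ⇒  (0.6+0.7+0.4+0.8+0.6 − 5φ)·0.5 = 0.9
φ = (3.100 − 0.9/0.5) / 5 = 0.26 in/h.

φ ≈ 0.26 in/h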